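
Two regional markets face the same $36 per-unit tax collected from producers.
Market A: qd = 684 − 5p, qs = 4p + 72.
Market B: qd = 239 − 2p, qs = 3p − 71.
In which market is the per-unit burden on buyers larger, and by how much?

Market B, by $5.6.

Market A: pre-tax p* = $68, q* = 344; post-tax q = 264; per-unit burden on buyers = $16.
Market B: pre-tax p* = $62, q* = 115; post-tax q = 71.8; per-unit burden on buyers = $21.6.
Difference: $16 vs $21.6 → market B is larger by $5.6.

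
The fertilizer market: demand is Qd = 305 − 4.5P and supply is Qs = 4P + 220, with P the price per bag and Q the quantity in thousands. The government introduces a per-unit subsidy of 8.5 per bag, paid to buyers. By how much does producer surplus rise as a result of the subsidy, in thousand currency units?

Producer surplus rises by 1210.5 thousand.

Before the subsidy: set 305 − 4.5P = 4P + 220 → P* = 10, Q* = 260.
With a per-unit subsidy paid to buyers, each effectively pays P − 8.5, so demand becomes Qd = 305 − 4.5(P − 8.5).
Solving gives Q = 278 with buyers paying 6 and producers receiving 14.5 (the 8.5 wedge).
ΔPS is the trapezoid between Q = 278 and Q = 260 of height 4.5: ½ · (260 + 278) · 4.5 = 1210.5.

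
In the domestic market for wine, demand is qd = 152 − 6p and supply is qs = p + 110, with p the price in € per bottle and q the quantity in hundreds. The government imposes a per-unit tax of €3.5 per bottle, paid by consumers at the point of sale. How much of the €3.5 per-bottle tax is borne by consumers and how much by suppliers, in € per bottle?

Consumers bear €0.5 per bottle; suppliers bear €3 per bottle.

Without the tax, 152 − 6p = p + 110 gives 7p = 42, so p* = €6 and q* = 116.
With the tax collected from consumers, demand (in seller-price terms) shifts: qd = 152 − 6(p + 3.5).
Solving gives q = 113 with consumers paying €6.5 and suppliers receiving €3 (the €3.5 wedge).
Burden on consumers: €0.5; on suppliers: €3. (They sum to €3.5.)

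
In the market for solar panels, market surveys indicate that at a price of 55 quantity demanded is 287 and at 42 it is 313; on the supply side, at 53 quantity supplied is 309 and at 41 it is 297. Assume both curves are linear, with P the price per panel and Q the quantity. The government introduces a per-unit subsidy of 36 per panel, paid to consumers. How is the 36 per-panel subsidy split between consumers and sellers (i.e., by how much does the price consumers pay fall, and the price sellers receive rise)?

Demand slope: (313 − 287)/(42 − 55) = -2, so Qd = 397 − 2P.
Supply slope: (297 − 309)/(41 − 53) = 1, so Qs = P + 256.
Without the subsidy, 397 − 2P = P + 256 gives 3P = 141, so P* = 47 and Q* = 303.
With a per-unit subsidy paid to consumers, each effectively pays P − 36, so demand becomes Qd = 397 − 2(P − 36).
Solving gives Q = 327 with consumers paying 35 and sellers receiving 71 (the 36 wedge).
Gain to consumers: 12; to sellers: 24. (They sum to 36.)

Consumers gain 12 per panel; sellers gain 24 per panel.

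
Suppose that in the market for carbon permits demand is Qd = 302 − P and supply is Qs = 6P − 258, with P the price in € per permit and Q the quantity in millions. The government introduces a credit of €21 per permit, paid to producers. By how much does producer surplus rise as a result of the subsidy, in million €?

Without the subsidy, 302 − P = 6P − 258 gives 7P = 560, so P* = €80 and Q* = 222.
With a per-unit subsidy paid to producers, each receives P + 21 per unit sold, so supply becomes Qs = 6(P + 21) − 258.
New equilibrium: buyers pay €62, producers receive €83, Q = 240. (Wedge: Pb − Ps = −21.)
ΔPS is the trapezoid between Q = 240 and Q = 222 of height €3: ½ · (222 + 240) · 3 = €693.

Producer surplus rises by €693 million.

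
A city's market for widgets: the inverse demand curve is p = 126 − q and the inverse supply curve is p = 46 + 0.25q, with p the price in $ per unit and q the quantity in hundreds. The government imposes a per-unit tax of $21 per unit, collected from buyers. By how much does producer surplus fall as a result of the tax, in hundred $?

Producer surplus falls by $233.52 hundred.

Rewrite in direct form: qd = 126 − p and qs = 4p − 184.
Before the tax: set 126 − p = 4p − 184 → p* = $62, q* = 64.
With the tax collected from buyers, demand (in seller-price terms) shifts: qd = 126 − (p + 21).
New equilibrium: buyers pay $78.8, producers receive $57.8, q = 47.2. (Wedge: pb − ps = 21.)
ΔPS is the trapezoid between Q = 47.2 and Q = 64 of height $4.2: ½ · (64 + 47.2) · 4.2 = $233.52.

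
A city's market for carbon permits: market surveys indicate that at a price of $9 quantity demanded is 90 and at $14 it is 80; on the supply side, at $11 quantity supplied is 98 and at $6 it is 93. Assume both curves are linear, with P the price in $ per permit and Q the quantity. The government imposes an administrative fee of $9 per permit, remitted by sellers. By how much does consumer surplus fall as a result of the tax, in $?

Demand slope: (80 − 90)/(14 − 9) = -2, so Qd = 108 − 2P.
Supply slope: (93 − 98)/(6 − 11) = 1, so Qs = P + 87.
Before the tax: set 108 − 2P = P + 87 → P* = $7, Q* = 94.
With the tax collected from sellers, supply shifts: Qs = (P − 9) + 87.
Solving gives Q = 88 with consumers paying $10 and sellers receiving $1 (the $9 wedge).
ΔCS is the trapezoid between Q = 88 and Q = 94 of height $3: ½ · (94 + 88) · 3 = $273.

Consumer surplus falls by $273.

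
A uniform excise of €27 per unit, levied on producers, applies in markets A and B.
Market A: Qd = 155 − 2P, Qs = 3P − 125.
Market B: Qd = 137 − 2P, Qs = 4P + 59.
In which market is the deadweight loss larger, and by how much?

Market B, by €48.6.

Market A: pre-tax P* = €56, Q* = 43; post-tax Q = 10.6; deadweight loss = €437.4.
Market B: pre-tax P* = €13, Q* = 111; post-tax Q = 75; deadweight loss = €486.
Difference: €437.4 vs €486 → market B is larger by €48.6.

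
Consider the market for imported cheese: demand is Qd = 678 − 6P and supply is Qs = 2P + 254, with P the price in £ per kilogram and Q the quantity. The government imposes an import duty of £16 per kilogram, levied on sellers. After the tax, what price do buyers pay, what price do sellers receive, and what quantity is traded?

Before the tax: set 678 − 6P = 2P + 254 → P* = £53, Q* = 360.
With the tax collected from sellers, supply shifts: Qs = 2(P − 16) + 254.
New equilibrium: buyers pay £57, sellers receive £41, Q = 336. (Wedge: Pb − Ps = 16.)
The less price-elastic side of the market bears the larger share of a per-unit tax.

Buyers pay £57; sellers receive £41; quantity = 336.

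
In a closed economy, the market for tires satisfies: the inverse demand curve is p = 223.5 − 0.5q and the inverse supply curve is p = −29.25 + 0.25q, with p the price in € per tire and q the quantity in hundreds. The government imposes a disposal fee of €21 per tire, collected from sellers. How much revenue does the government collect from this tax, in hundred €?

Tax revenue = €6489 hundred.

Inverting to q(p) form: qd = 447 − 2p; qs = 4p + 117.
Before the tax: set 447 − 2p = 4p + 117 → p* = €55, q* = 337.
With the tax collected from sellers, supply shifts: qs = 4(p − 21) + 117.
Solving gives q = 309 with consumers paying €69 and sellers receiving €48 (the €21 wedge).
Revenue = t · Q = 21 · 309 = €6489.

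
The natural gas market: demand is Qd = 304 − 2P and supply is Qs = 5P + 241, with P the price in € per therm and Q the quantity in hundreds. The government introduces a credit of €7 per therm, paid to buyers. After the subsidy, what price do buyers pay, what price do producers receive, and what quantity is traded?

Before the subsidy: set 304 − 2P = 5P + 241 → P* = €9, Q* = 286.
With a per-unit subsidy paid to buyers, each effectively pays P − 7, so demand becomes Qd = 304 − 2(P − 7).
Solving gives Q = 296 with buyers paying €4 and producers receiving €11 (the €7 wedge).

Buyers pay €4; producers receive €11; quantity = 296.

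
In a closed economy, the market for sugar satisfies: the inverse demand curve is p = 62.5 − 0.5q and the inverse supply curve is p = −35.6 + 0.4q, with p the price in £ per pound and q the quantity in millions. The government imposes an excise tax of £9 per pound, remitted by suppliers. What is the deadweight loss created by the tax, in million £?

Deadweight loss = £45 million.

Rewrite in direct form: qd = 125 − 2p and qs = 2.5p + 89.
Without the tax, 125 − 2p = 2.5p + 89 gives 4.5p = 36, so p* = £8 and q* = 109.
With the tax collected from suppliers, supply shifts: qs = 2.5(p − 9) + 89.
New equilibrium: consumers pay £13, suppliers receive £4, q = 99. (Wedge: pb − ps = 9.)
Quantity falls by |ΔQ| = |109 − 99| = 10.
DWL = ½ · t · |ΔQ| = ½ · 9 · 10 = £45.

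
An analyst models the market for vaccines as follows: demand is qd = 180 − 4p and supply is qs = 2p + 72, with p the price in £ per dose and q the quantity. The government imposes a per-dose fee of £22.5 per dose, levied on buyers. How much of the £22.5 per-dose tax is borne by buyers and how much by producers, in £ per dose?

Without the tax, 180 − 4p = 2p + 72 gives 6p = 108, so p* = £18 and q* = 108.
With the tax collected from buyers, demand (in seller-price terms) shifts: qd = 180 − 4(p + 22.5).
New equilibrium: buyers pay £25.5, producers receive £3, q = 78. (Wedge: pb − ps = 22.5.)
Burden on buyers: £7.5; on producers: £15. (They sum to £22.5.)
The less price-elastic side of the market bears the larger share of a per-unit tax.

Buyers bear £7.5 per dose; producers bear £15 per dose.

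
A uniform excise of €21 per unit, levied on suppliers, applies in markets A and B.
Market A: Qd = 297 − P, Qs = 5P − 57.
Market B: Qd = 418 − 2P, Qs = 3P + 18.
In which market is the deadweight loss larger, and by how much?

Market B, by €80.85.

Market A: pre-tax P* = €59, Q* = 238; post-tax Q = 220.5; deadweight loss = €183.75.
Market B: pre-tax P* = €80, Q* = 258; post-tax Q = 232.8; deadweight loss = €264.6.
Difference: €183.75 vs €264.6 → market B is larger by €80.85.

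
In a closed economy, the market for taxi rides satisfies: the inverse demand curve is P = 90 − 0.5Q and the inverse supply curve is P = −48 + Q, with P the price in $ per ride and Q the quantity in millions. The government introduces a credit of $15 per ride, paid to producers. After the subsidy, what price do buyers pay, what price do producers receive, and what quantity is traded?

Rewrite in direct form: Qd = 180 − 2P and Qs = P + 48.
Without the subsidy, 180 − 2P = P + 48 gives 3P = 132, so P* = $44 and Q* = 92.
With a per-unit subsidy paid to producers, each receives P + 15 per unit sold, so supply becomes Qs = (P + 15) + 48.
New equilibrium: buyers pay $39, producers receive $54, Q = 102. (Wedge: Pb − Ps = −15.)

Buyers pay $39; producers receive $54; quantity = 102.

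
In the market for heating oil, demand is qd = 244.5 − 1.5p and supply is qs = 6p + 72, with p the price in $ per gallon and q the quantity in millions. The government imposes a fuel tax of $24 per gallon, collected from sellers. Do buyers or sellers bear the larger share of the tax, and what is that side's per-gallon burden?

Without the tax, 244.5 − 1.5p = 6p + 72 gives 7.5p = 172.5, so p* = $23 and q* = 210.
With the tax collected from sellers, supply shifts: qs = 6(p − 24) + 72.
New equilibrium: buyers pay $42.2, sellers receive $18.2, q = 181.2. (Wedge: pb − ps = 24.)
Per-gallon burden: buyers $19.2, sellers $4.8.
Buyers take the larger share because demand is less price-elastic here (demand slope 1.5 vs supply slope 6).
The less price-elastic side of the market bears the larger share of a per-unit tax.

Buyers bear the larger share: $19.2 per gallon.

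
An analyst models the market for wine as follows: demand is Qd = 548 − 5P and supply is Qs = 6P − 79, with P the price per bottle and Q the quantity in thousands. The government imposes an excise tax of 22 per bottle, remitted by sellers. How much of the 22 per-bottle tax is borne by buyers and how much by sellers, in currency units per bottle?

Without the tax, 548 − 5P = 6P − 79 gives 11P = 627, so P* = 57 and Q* = 263.
With the tax collected from sellers, supply shifts: Qs = 6(P − 22) − 79.
New equilibrium: buyers pay 69, sellers receive 47, Q = 203. (Wedge: Pb − Ps = 22.)
Burden on buyers: 12; on sellers: 10. (They sum to 22.)
The less price-elastic side of the market bears the larger share of a per-unit tax.

Buyers bear 12 per bottle; sellers bear 10 per bottle.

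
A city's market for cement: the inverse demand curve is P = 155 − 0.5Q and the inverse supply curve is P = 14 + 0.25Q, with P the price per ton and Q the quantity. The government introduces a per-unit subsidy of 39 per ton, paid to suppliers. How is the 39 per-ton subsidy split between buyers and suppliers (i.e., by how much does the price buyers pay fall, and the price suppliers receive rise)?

Rewrite in direct form: Qd = 310 − 2P and Qs = 4P − 56.
Without the subsidy, 310 − 2P = 4P − 56 gives 6P = 366, so P* = 61 and Q* = 188.
With a per-unit subsidy paid to suppliers, each receives P + 39 per unit sold, so supply becomes Qs = 4(P + 39) − 56.
Solving gives Q = 240 with buyers paying 35 and suppliers receiving 74 (the 39 wedge).
Gain to buyers: 26; to suppliers: 13. (They sum to 39.)

Buyers gain 26 per ton; suppliers gain 13 per ton.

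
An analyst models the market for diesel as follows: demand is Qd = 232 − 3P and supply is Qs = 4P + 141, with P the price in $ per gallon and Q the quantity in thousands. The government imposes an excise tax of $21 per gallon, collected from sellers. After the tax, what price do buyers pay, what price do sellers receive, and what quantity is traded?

Without the tax, 232 − 3P = 4P + 141 gives 7P = 91, so P* = $13 and Q* = 193.
With the tax collected from sellers, supply shifts: Qs = 4(P − 21) + 141.
New equilibrium: buyers pay $25, sellers receive $4, Q = 157. (Wedge: Pb − Ps = 21.)

Buyers pay $25; sellers receive $4; quantity = 157.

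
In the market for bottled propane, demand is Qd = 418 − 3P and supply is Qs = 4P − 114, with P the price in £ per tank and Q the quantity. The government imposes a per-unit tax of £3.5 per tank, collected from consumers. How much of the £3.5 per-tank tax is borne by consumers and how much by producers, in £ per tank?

Before the tax: set 418 − 3P = 4P − 114 → P* = £76, Q* = 190.
With the tax collected from consumers, demand (in seller-price terms) shifts: Qd = 418 − 3(P + 3.5).
New equilibrium: consumers pay £78, producers receive £74.5, Q = 184. (Wedge: Pb − Ps = 3.5.)
Burden on consumers: £2; on producers: £1.5. (They sum to £3.5.)
The less price-elastic side of the market bears the larger share of a per-unit tax.

Consumers bear £2 per tank; producers bear £1.5 per tank.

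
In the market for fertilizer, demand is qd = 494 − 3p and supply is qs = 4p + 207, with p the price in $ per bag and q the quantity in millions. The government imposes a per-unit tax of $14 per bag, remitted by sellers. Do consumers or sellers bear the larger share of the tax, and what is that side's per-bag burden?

Before the tax: set 494 − 3p = 4p + 207 → p* = $41, q* = 371.
With the tax collected from sellers, supply shifts: qs = 4(p − 14) + 207.
New equilibrium: consumers pay $49, sellers receive $35, q = 347. (Wedge: pb − ps = 14.)
Per-bag burden: consumers $8, sellers $6.
Consumers take the larger share because demand is less price-elastic here (demand slope 3 vs supply slope 4).

Consumers bear the larger share: $8 per bag.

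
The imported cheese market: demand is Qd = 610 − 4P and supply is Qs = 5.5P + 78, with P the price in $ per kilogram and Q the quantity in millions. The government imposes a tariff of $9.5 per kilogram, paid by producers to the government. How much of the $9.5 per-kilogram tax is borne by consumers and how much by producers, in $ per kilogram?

Consumers bear $5.5 per kilogram; producers bear $4 per kilogram.

Before the tax: set 610 − 4P = 5.5P + 78 → P* = $56, Q* = 386.
With the tax collected from producers, supply shifts: Qs = 5.5(P − 9.5) + 78.
New equilibrium: consumers pay $61.5, producers receive $52, Q = 364. (Wedge: Pb − Ps = 9.5.)
Burden on consumers: $5.5; on producers: $4. (They sum to $9.5.)
The less price-elastic side of the market bears the larger share of a per-unit tax.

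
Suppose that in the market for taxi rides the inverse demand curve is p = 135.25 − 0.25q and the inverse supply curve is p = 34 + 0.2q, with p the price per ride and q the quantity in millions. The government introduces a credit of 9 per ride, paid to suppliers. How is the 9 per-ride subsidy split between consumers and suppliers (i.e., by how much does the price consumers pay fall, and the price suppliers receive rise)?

Rewrite in direct form: qd = 541 − 4p and qs = 5p − 170.
Without the subsidy, 541 − 4p = 5p − 170 gives 9p = 711, so p* = 79 and q* = 225.
With a per-unit subsidy paid to suppliers, each receives p + 9 per unit sold, so supply becomes qs = 5(p + 9) − 170.
Solving gives q = 245 with consumers paying 74 and suppliers receiving 83 (the 9 wedge).
Gain to consumers: 5; to suppliers: 4. (They sum to 9.)

Consumers gain 5 per ride; suppliers gain 4 per ride.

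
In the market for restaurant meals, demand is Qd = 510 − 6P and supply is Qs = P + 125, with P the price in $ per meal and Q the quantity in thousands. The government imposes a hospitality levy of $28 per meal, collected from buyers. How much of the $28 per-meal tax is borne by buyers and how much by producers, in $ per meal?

Before the tax: set 510 − 6P = P + 125 → P* = $55, Q* = 180.
With the tax collected from buyers, demand (in seller-price terms) shifts: Qd = 510 − 6(P + 28).
Solving gives Q = 156 with buyers paying $59 and producers receiving $31 (the $28 wedge).
Burden on buyers: $4; on producers: $24. (They sum to $28.)

Buyers bear $4 per meal; producers bear $24 per meal.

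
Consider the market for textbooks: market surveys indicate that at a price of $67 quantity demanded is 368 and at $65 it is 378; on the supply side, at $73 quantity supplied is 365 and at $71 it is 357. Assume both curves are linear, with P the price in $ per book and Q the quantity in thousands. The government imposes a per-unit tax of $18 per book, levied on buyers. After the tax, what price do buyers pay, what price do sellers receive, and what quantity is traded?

Buyers pay $78; sellers receive $60; quantity = 313.

Demand slope: (378 − 368)/(65 − 67) = -5, so Qd = 703 − 5P.
Supply slope: (357 − 365)/(71 − 73) = 4, so Qs = 4P + 73.
Before the tax: set 703 − 5P = 4P + 73 → P* = $70, Q* = 353.
With the tax collected from buyers, demand (in seller-price terms) shifts: Qd = 703 − 5(P + 18).
New equilibrium: buyers pay $78, sellers receive $60, Q = 313. (Wedge: Pb − Ps = 18.)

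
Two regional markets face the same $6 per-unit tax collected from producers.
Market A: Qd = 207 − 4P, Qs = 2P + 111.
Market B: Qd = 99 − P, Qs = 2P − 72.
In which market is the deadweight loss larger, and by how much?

Market A: pre-tax P* = $16, Q* = 143; post-tax Q = 135; deadweight loss = $24.
Market B: pre-tax P* = $57, Q* = 42; post-tax Q = 38; deadweight loss = $12.
Difference: $24 vs $12 → market A is larger by $12.

Market A, by $12.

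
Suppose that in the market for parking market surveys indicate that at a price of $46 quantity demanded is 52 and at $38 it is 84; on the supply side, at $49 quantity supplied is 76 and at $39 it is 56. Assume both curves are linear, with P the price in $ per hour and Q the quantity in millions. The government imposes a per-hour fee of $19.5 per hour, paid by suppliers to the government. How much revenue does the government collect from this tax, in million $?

Tax revenue = $741 million.

Demand slope: (84 − 52)/(38 − 46) = -4, so Qd = 236 − 4P.
Supply slope: (56 − 76)/(39 − 49) = 2, so Qs = 2P − 22.
Before the tax: set 236 − 4P = 2P − 22 → P* = $43, Q* = 64.
With the tax collected from suppliers, supply shifts: Qs = 2(P − 19.5) − 22.
Solving gives Q = 38 with buyers paying $49.5 and suppliers receiving $30 (the $19.5 wedge).
Revenue = t · Q = 19.5 · 38 = $741.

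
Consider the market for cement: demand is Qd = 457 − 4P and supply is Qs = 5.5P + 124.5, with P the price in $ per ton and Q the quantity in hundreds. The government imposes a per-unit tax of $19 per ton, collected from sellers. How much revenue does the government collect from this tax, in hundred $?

Tax revenue = $5187 hundred.

Before the tax: set 457 − 4P = 5.5P + 124.5 → P* = $35, Q* = 317.
With the tax collected from sellers, supply shifts: Qs = 5.5(P − 19) + 124.5.
Solving gives Q = 273 with buyers paying $46 and sellers receiving $27 (the $19 wedge).
Revenue = t · Q = 19 · 273 = $5187.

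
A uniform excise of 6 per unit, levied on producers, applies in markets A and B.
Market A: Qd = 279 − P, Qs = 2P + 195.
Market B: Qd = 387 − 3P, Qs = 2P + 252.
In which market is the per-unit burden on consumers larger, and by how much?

Market A, by 1.6.

Market A: pre-tax P* = 28, Q* = 251; post-tax Q = 247; per-unit burden on consumers = 4.
Market B: pre-tax P* = 27, Q* = 306; post-tax Q = 298.8; per-unit burden on consumers = 2.4.
Difference: 4 vs 2.4 → market A is larger by 1.6.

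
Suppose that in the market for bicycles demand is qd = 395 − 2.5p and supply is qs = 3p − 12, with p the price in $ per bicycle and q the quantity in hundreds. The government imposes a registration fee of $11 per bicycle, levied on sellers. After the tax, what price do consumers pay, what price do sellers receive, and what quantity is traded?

Consumers pay $80; sellers receive $69; quantity = 195.

Without the tax, 395 − 2.5p = 3p − 12 gives 5.5p = 407, so p* = $74 and q* = 210.
With the tax collected from sellers, supply shifts: qs = 3(p − 11) − 12.
New equilibrium: consumers pay $80, sellers receive $69, q = 195. (Wedge: pb − ps = 11.)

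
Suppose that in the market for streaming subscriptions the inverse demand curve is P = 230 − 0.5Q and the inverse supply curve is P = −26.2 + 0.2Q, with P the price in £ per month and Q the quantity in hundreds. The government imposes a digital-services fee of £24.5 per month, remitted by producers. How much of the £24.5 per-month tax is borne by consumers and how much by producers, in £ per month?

Inverting to Q(P) form: Qd = 460 − 2P; Qs = 5P + 131.
Without the tax, 460 − 2P = 5P + 131 gives 7P = 329, so P* = £47 and Q* = 366.
With the tax collected from producers, supply shifts: Qs = 5(P − 24.5) + 131.
New equilibrium: consumers pay £64.5, producers receive £40, Q = 331. (Wedge: Pb − Ps = 24.5.)
Burden on consumers: £17.5; on producers: £7. (They sum to £24.5.)

Consumers bear £17.5 per month; producers bear £7 per month.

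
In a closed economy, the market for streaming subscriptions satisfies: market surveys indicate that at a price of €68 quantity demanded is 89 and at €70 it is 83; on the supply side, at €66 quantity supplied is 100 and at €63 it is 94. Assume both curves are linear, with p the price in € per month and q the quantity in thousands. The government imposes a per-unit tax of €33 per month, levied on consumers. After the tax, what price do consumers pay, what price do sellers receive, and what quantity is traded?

Demand slope: (83 − 89)/(70 − 68) = -3, so qd = 293 − 3p.
Supply slope: (94 − 100)/(63 − 66) = 2, so qs = 2p − 32.
Without the tax, 293 − 3p = 2p − 32 gives 5p = 325, so p* = €65 and q* = 98.
With the tax collected from consumers, demand (in seller-price terms) shifts: qd = 293 − 3(p + 33).
New equilibrium: consumers pay €78.2, sellers receive €45.2, q = 58.4. (Wedge: pb − ps = 33.)
The less price-elastic side of the market bears the larger share of a per-unit tax.

Consumers pay €78.2; sellers receive €45.2; quantity = 58.4.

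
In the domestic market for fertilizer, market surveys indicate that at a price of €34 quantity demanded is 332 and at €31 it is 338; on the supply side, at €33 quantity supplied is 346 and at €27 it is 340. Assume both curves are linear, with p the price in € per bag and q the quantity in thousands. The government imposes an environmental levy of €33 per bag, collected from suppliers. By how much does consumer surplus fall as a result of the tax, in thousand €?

Demand slope: (338 − 332)/(31 − 34) = -2, so qd = 400 − 2p.
Supply slope: (340 − 346)/(27 − 33) = 1, so qs = p + 313.
Before the tax: set 400 − 2p = p + 313 → p* = €29, q* = 342.
With the tax collected from suppliers, supply shifts: qs = (p − 33) + 313.
New equilibrium: buyers pay €40, suppliers receive €7, q = 320. (Wedge: pb − ps = 33.)
ΔCS is the trapezoid between Q = 320 and Q = 342 of height €11: ½ · (342 + 320) · 11 = €3641.

Consumer surplus falls by €3641 thousand.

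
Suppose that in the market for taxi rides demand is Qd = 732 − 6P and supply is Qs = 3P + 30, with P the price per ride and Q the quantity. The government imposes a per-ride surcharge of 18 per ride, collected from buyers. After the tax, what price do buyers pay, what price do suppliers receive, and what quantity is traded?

Before the tax: set 732 − 6P = 3P + 30 → P* = 78, Q* = 264.
With the tax collected from buyers, demand (in seller-price terms) shifts: Qd = 732 − 6(P + 18).
Solving gives Q = 228 with buyers paying 84 and suppliers receiving 66 (the 18 wedge).

Buyers pay 84; suppliers receive 66; quantity = 228.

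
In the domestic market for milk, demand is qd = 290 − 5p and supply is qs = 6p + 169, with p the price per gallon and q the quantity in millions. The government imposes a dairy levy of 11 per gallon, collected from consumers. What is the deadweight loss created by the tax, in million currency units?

Deadweight loss = 165 million.

Before the tax: set 290 − 5p = 6p + 169 → p* = 11, q* = 235.
With the tax collected from consumers, demand (in seller-price terms) shifts: qd = 290 − 5(p + 11).
Solving gives q = 205 with consumers paying 17 and producers receiving 6 (the 11 wedge).
Quantity falls by |ΔQ| = |235 − 205| = 30.
DWL = ½ · t · |ΔQ| = ½ · 11 · 30 = 165.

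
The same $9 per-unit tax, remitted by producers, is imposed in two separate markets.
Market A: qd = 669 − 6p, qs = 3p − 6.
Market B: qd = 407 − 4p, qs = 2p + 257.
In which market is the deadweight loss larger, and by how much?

Market A, by $27.

Market A: pre-tax p* = $75, q* = 219; post-tax q = 201; deadweight loss = $81.
Market B: pre-tax p* = $25, q* = 307; post-tax q = 295; deadweight loss = $54.
Difference: $81 vs $54 → market A is larger by $27.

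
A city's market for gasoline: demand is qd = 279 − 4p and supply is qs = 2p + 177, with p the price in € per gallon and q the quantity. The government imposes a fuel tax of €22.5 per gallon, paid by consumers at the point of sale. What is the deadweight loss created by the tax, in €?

Before the tax: set 279 − 4p = 2p + 177 → p* = €17, q* = 211.
With the tax collected from consumers, demand (in seller-price terms) shifts: qd = 279 − 4(p + 22.5).
New equilibrium: consumers pay €24.5, sellers receive €2, q = 181. (Wedge: pb − ps = 22.5.)
Quantity falls by |ΔQ| = |211 − 181| = 30.
DWL = ½ · t · |ΔQ| = ½ · 22.5 · 30 = €337.5.

Deadweight loss = €337.5.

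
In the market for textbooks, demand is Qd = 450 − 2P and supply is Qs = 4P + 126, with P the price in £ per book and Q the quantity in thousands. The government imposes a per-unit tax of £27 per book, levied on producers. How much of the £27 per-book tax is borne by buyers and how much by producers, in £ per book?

Buyers bear £18 per book; producers bear £9 per book.

Before the tax: set 450 − 2P = 4P + 126 → P* = £54, Q* = 342.
With the tax collected from producers, supply shifts: Qs = 4(P − 27) + 126.
Solving gives Q = 306 with buyers paying £72 and producers receiving £45 (the £27 wedge).
Burden on buyers: £18; on producers: £9. (They sum to £27.)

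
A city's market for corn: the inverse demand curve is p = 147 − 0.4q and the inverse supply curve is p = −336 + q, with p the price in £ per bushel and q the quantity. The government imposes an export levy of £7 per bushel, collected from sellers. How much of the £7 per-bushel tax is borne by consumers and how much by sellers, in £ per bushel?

Rewrite in direct form: qd = 367.5 − 2.5p and qs = p + 336.
Without the tax, 367.5 − 2.5p = p + 336 gives 3.5p = 31.5, so p* = £9 and q* = 345.
With the tax collected from sellers, supply shifts: qs = (p − 7) + 336.
Solving gives q = 340 with consumers paying £11 and sellers receiving £4 (the £7 wedge).
Burden on consumers: £2; on sellers: £5. (They sum to £7.)

Consumers bear £2 per bushel; sellers bear £5 per bushel.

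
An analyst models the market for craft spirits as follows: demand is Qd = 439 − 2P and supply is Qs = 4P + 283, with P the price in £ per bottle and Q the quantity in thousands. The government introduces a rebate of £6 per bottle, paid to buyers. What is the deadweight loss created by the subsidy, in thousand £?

Deadweight loss = £24 thousand.

Before the subsidy: set 439 − 2P = 4P + 283 → P* = £26, Q* = 387.
With a per-unit subsidy paid to buyers, each effectively pays P − 6, so demand becomes Qd = 439 − 2(P − 6).
Solving gives Q = 395 with buyers paying £22 and sellers receiving £28 (the £6 wedge).
Quantity rises by |ΔQ| = |387 − 395| = 8.
DWL = ½ · t · |ΔQ| = ½ · 6 · 8 = £24.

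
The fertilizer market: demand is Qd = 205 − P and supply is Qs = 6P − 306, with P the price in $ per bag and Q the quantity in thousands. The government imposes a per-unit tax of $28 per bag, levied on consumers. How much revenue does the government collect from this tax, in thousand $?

Without the tax, 205 − P = 6P − 306 gives 7P = 511, so P* = $73 and Q* = 132.
With the tax collected from consumers, demand (in seller-price terms) shifts: Qd = 205 − (P + 28).
New equilibrium: consumers pay $97, suppliers receive $69, Q = 108. (Wedge: Pb − Ps = 28.)
Revenue = t · Q = 28 · 108 = $3024.

Tax revenue = $3024 thousand.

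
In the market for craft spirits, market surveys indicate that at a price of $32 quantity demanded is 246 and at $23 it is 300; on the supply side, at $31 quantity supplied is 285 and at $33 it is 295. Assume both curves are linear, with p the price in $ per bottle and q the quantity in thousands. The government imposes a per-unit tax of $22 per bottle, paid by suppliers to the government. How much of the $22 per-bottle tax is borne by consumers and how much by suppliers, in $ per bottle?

Consumers bear $10 per bottle; suppliers bear $12 per bottle.

Demand slope: (300 − 246)/(23 − 32) = -6, so qd = 438 − 6p.
Supply slope: (295 − 285)/(33 − 31) = 5, so qs = 5p + 130.
Before the tax: set 438 − 6p = 5p + 130 → p* = $28, q* = 270.
With the tax collected from suppliers, supply shifts: qs = 5(p − 22) + 130.
Solving gives q = 210 with consumers paying $38 and suppliers receiving $16 (the $22 wedge).
Burden on consumers: $10; on suppliers: $12. (They sum to $22.)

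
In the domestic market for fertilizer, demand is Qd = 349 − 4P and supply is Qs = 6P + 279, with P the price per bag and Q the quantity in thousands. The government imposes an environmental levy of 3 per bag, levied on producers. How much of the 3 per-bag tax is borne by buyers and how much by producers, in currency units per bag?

Buyers bear 1.8 per bag; producers bear 1.2 per bag.

Before the tax: set 349 − 4P = 6P + 279 → P* = 7, Q* = 321.
With the tax collected from producers, supply shifts: Qs = 6(P − 3) + 279.
Solving gives Q = 313.8 with buyers paying 8.8 and producers receiving 5.8 (the 3 wedge).
Burden on buyers: 1.8; on producers: 1.2. (They sum to 3.)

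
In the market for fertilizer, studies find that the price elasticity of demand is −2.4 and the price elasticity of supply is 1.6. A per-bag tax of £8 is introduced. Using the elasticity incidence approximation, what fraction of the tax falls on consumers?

Incidence ratio: consumers' share ≈ εs / (εs + |εd|) = 1.6 / (1.6 + 2.4) = 0.4.
Supply is the less elastic side, so consumers bear the smaller share.

Consumers' share ≈ 0.4.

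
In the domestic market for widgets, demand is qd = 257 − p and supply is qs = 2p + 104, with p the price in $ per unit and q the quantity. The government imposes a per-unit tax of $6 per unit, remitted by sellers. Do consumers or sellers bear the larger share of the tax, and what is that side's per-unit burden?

Before the tax: set 257 − p = 2p + 104 → p* = $51, q* = 206.
With the tax collected from sellers, supply shifts: qs = 2(p − 6) + 104.
Solving gives q = 202 with consumers paying $55 and sellers receiving $49 (the $6 wedge).
Per-unit burden: consumers $4, sellers $2.
Consumers take the larger share because demand is less price-elastic here (demand slope 1 vs supply slope 2).
The less price-elastic side of the market bears the larger share of a per-unit tax.

Consumers bear the larger share: $4 per unit.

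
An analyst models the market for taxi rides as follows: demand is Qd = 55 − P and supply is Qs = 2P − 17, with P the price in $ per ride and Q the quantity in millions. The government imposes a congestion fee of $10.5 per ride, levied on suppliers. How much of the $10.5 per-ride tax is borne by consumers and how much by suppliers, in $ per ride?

Consumers bear $7 per ride; suppliers bear $3.5 per ride.

Before the tax: set 55 − P = 2P − 17 → P* = $24, Q* = 31.
With the tax collected from suppliers, supply shifts: Qs = 2(P − 10.5) − 17.
New equilibrium: consumers pay $31, suppliers receive $20.5, Q = 24. (Wedge: Pb − Ps = 10.5.)
Burden on consumers: $7; on suppliers: $3.5. (They sum to $10.5.)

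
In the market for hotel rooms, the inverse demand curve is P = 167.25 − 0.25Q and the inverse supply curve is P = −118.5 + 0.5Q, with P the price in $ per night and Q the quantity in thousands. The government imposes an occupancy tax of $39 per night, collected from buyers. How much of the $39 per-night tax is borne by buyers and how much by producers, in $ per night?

Buyers bear $13 per night; producers bear $26 per night.

Rewrite in direct form: Qd = 669 − 4P and Qs = 2P + 237.
Before the tax: set 669 − 4P = 2P + 237 → P* = $72, Q* = 381.
With the tax collected from buyers, demand (in seller-price terms) shifts: Qd = 669 − 4(P + 39).
Solving gives Q = 329 with buyers paying $85 and producers receiving $46 (the $39 wedge).
Burden on buyers: $13; on producers: $26. (They sum to $39.)
The less price-elastic side of the market bears the larger share of a per-unit tax.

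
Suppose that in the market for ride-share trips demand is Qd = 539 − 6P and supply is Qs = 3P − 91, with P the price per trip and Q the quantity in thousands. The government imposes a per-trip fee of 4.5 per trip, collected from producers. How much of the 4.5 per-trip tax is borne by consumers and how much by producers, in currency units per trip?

Without the tax, 539 − 6P = 3P − 91 gives 9P = 630, so P* = 70 and Q* = 119.
With the tax collected from producers, supply shifts: Qs = 3(P − 4.5) − 91.
New equilibrium: consumers pay 71.5, producers receive 67, Q = 110. (Wedge: Pb − Ps = 4.5.)
Burden on consumers: 1.5; on producers: 3. (They sum to 4.5.)
The less price-elastic side of the market bears the larger share of a per-unit tax.

Consumers bear 1.5 per trip; producers bear 3 per trip.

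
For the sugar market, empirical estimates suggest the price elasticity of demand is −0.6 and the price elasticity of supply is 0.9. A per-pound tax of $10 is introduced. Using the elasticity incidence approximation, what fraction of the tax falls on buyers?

Buyers' share ≈ 0.6.

Incidence ratio: buyers' share ≈ εs / (εs + |εd|) = 0.9 / (0.9 + 0.6) = 0.6.
Supply is the more elastic side, so buyers bear the larger share.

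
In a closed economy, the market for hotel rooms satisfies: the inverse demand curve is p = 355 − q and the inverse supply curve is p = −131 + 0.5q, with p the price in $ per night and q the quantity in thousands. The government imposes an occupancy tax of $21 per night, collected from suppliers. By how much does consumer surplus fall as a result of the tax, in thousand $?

Consumer surplus falls by $4438 thousand.

Inverting to q(p) form: qd = 355 − p; qs = 2p + 262.
Without the tax, 355 − p = 2p + 262 gives 3p = 93, so p* = $31 and q* = 324.
With the tax collected from suppliers, supply shifts: qs = 2(p − 21) + 262.
New equilibrium: buyers pay $45, suppliers receive $24, q = 310. (Wedge: pb − ps = 21.)
ΔCS is the trapezoid between Q = 310 and Q = 324 of height $14: ½ · (324 + 310) · 14 = $4438.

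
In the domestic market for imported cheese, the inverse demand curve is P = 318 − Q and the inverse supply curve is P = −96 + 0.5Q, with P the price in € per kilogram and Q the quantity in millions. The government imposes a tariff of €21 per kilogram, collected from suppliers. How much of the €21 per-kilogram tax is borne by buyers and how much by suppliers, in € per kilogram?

Rewrite in direct form: Qd = 318 − P and Qs = 2P + 192.
Before the tax: set 318 − P = 2P + 192 → P* = €42, Q* = 276.
With the tax collected from suppliers, supply shifts: Qs = 2(P − 21) + 192.
New equilibrium: buyers pay €56, suppliers receive €35, Q = 262. (Wedge: Pb − Ps = 21.)
Burden on buyers: €14; on suppliers: €7. (They sum to €21.)
The less price-elastic side of the market bears the larger share of a per-unit tax.

Buyers bear €14 per kilogram; suppliers bear €7 per kilogram.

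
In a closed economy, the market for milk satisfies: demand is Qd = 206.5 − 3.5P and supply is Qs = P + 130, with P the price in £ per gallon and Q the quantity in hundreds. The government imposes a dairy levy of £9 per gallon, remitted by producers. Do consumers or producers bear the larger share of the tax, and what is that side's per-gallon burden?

Before the tax: set 206.5 − 3.5P = P + 130 → P* = £17, Q* = 147.
With the tax collected from producers, supply shifts: Qs = (P − 9) + 130.
Solving gives Q = 140 with consumers paying £19 and producers receiving £10 (the £9 wedge).
Per-gallon burden: consumers £2, producers £7.
Producers take the larger share because supply is less price-elastic here (demand slope 3.5 vs supply slope 1).
The less price-elastic side of the market bears the larger share of a per-unit tax.

Producers bear the larger share: £7 per gallon.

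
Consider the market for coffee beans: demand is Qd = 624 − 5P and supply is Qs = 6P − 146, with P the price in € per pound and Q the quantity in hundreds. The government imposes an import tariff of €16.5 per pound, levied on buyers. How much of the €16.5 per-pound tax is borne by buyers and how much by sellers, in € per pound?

Buyers bear €9 per pound; sellers bear €7.5 per pound.

Without the tax, 624 − 5P = 6P − 146 gives 11P = 770, so P* = €70 and Q* = 274.
With the tax collected from buyers, demand (in seller-price terms) shifts: Qd = 624 − 5(P + 16.5).
Solving gives Q = 229 with buyers paying €79 and sellers receiving €62.5 (the €16.5 wedge).
Burden on buyers: €9; on sellers: €7.5. (They sum to €16.5.)
The less price-elastic side of the market bears the larger share of a per-unit tax.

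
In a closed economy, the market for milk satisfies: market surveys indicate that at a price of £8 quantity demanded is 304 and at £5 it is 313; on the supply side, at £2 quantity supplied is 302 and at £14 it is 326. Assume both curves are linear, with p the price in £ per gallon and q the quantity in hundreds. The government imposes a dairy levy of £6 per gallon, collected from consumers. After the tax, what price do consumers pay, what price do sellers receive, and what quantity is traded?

Demand slope: (313 − 304)/(5 − 8) = -3, so qd = 328 − 3p.
Supply slope: (326 − 302)/(14 − 2) = 2, so qs = 2p + 298.
Before the tax: set 328 − 3p = 2p + 298 → p* = £6, q* = 310.
With the tax collected from consumers, demand (in seller-price terms) shifts: qd = 328 − 3(p + 6).
New equilibrium: consumers pay £8.4, sellers receive £2.4, q = 302.8. (Wedge: pb − ps = 6.)
The less price-elastic side of the market bears the larger share of a per-unit tax.

Consumers pay £8.4; sellers receive £2.4; quantity = 302.8.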